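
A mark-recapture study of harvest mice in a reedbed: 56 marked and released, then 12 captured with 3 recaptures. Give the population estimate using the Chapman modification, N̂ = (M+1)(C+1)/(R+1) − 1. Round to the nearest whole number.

N ≈ 184

N̂ = (56+1)(12+1)/(3+1) − 1 = 57·13/4 − 1
= 741/4 − 1 ≈ 185.2 − 1 ≈ 184.2 → 184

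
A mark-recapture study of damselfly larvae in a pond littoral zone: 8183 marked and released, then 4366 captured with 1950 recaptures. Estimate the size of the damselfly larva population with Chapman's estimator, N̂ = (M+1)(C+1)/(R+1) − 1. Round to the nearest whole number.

N ≈ 18,318

N̂ = (8183+1)(4366+1)/(1950+1) − 1 = 8184·4367/1951 − 1
= 35739528/1951 − 1 ≈ 18318.6 − 1 ≈ 18317.6 → 18318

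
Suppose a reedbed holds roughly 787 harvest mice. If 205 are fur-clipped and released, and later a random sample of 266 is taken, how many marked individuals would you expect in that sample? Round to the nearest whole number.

The marked fraction of the population is 205/787, so in a sample of 266 expect C·(M/N) marked.
E[R] = 205 × 266 / 787 = 54530 / 787 ≈ 69.3 → 69

expected recaptures ≈ 69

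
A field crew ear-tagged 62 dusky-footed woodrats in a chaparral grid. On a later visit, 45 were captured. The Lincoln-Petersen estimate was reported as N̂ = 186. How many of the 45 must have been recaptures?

R = 15

From N = M·C/R: R = M·C / N = 62·45 / 186 = 2790 / 186 = 15.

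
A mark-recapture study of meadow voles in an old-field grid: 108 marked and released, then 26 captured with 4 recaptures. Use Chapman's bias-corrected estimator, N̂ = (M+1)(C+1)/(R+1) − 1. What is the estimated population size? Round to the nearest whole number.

N ≈ 588

N̂ = (108+1)(26+1)/(4+1) − 1 = 109·27/5 − 1
= 2943/5 − 1 ≈ 588.6 − 1 ≈ 587.6 → 588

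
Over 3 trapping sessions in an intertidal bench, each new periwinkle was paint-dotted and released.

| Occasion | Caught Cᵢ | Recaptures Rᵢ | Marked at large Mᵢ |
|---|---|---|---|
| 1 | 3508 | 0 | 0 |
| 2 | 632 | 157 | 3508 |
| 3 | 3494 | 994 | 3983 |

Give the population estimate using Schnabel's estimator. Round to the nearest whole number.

N ≈ 14,017

Σ MᵢCᵢ = 0·3508 + 3508·632 + 3983·3494 = 0 + 2217056 + 13916602 = 16133658
Σ Rᵢ = 0 + 157 + 994 = 1151
N̂ = 16133658 / 1151 ≈ 14017.1 → 14017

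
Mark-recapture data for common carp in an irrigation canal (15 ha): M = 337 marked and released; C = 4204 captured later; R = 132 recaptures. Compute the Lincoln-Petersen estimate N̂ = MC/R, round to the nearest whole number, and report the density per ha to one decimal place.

density ≈ 715.5 common carp per ha

N̂ = 337·4204/132 = 1416748/132 ≈ 10732.9 → 10733
Density = N̂ / area = 10733 / 15 ≈ 715.53 → 715.5 per ha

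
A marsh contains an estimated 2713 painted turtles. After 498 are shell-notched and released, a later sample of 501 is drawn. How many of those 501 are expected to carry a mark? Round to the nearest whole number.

expected recaptures ≈ 92

Expected recaptures E[R] = M·C / N.
E[R] = 498 × 501 / 2713 = 249498 / 2713 ≈ 92.0 → 92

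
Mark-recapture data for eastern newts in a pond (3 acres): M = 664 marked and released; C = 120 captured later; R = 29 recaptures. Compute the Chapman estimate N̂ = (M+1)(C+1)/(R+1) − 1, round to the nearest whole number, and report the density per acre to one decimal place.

density ≈ 893.7 eastern newts per acre

N̂ = 665·121/30 − 1 = 80465/30 − 1 ≈ 2681.2 → 2681
Density = N̂ / area = 2681 / 3 ≈ 893.67 → 893.7 per acre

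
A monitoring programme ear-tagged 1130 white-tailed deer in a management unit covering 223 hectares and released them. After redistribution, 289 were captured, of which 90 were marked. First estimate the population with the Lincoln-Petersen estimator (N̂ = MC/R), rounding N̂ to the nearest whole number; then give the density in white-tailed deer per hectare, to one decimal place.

density ≈ 16.3 white-tailed deer per hectare

N̂ = 1130·289/90 = 326570/90 ≈ 3628.6 → 3629
Density = N̂ / area = 3629 / 223 ≈ 16.27 → 16.3 per hectare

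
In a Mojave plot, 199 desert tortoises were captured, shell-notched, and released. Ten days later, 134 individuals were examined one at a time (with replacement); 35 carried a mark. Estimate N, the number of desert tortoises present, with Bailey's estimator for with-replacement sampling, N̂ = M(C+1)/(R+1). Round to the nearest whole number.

N̂ = 199·(134+1)/(35+1) = 199·135/36 = 26865/36 ≈ 746.2 → 746

N ≈ 746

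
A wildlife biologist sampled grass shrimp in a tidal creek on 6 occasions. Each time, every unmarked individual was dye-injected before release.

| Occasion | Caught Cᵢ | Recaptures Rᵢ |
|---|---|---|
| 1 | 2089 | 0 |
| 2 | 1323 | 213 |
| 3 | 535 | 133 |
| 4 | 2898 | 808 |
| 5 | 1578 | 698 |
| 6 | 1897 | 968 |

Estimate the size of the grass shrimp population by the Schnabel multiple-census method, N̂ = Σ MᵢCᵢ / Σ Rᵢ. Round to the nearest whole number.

N ≈ 12,892

Marked at large before each occasion: Mᵢ = Σⱼ<ᵢ (Cⱼ − Rⱼ) → M1=0, M2=2089, M3=3199, M4=3601, M5=5691, M6=6571
Σ MᵢCᵢ = 0·2089 + 2089·1323 + 3199·535 + 3601·2898 + 5691·1578 + 6571·1897 = 0 + 2763747 + 1711465 + 10435698 + 8980398 + 12465187 = 36356495
Σ Rᵢ = 0 + 213 + 133 + 808 + 698 + 968 = 2820
N̂ = 36356495 / 2820 ≈ 12892.4 → 12892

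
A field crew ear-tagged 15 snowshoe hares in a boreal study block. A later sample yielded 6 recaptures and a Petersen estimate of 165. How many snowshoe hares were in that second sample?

From N = M·C/R: C = N·R / M = 165·6 / 15 = 990 / 15 = 66.

C = 66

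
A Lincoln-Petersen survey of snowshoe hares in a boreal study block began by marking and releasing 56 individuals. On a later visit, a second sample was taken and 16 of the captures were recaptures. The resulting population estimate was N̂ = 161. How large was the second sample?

C = 46

From N = M·C/R: C = N·R / M = 161·16 / 56 = 2576 / 56 = 46.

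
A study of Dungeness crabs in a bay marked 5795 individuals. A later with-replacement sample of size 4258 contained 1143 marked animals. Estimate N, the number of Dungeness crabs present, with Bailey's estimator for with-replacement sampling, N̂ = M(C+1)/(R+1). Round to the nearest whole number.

N̂ = 5795·(4258+1)/(1143+1) = 5795·4259/1144 = 24680905/1144 ≈ 21574.2 → 21574

N ≈ 21,574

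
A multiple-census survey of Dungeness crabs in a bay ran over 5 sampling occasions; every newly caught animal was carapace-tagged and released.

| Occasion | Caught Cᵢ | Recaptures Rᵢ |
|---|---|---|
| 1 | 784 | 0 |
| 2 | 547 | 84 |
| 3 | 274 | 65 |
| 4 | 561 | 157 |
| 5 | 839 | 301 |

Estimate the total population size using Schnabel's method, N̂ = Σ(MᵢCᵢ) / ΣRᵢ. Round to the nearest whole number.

N ≈ 5186

Marked at large before each occasion: Mᵢ = Σⱼ<ᵢ (Cⱼ − Rⱼ) → M1=0, M2=784, M3=1247, M4=1456, M5=1860
Σ MᵢCᵢ = 0·784 + 784·547 + 1247·274 + 1456·561 + 1860·839 = 0 + 428848 + 341678 + 816816 + 1560540 = 3147882
Σ Rᵢ = 0 + 84 + 65 + 157 + 301 = 607
N̂ = 3147882 / 607 ≈ 5186.0 → 5186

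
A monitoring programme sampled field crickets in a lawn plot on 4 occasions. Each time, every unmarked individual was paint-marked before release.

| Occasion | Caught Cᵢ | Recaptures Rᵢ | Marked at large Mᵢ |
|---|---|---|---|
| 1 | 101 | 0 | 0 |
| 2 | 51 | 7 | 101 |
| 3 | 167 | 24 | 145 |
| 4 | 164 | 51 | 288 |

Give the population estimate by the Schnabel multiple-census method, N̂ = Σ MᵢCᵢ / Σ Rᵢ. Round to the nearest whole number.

N ≈ 934

Σ MᵢCᵢ = 0·101 + 101·51 + 145·167 + 288·164 = 0 + 5151 + 24215 + 47232 = 76598
Σ Rᵢ = 0 + 7 + 24 + 51 = 82
N̂ = 76598 / 82 ≈ 934.1 → 934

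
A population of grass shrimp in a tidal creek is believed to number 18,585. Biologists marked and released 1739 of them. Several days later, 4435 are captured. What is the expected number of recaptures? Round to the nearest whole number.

Expected recaptures E[R] = M·C / N.
E[R] = 1739 × 4435 / 18585 = 7712465 / 18585 ≈ 415.0 → 415

expected recaptures ≈ 415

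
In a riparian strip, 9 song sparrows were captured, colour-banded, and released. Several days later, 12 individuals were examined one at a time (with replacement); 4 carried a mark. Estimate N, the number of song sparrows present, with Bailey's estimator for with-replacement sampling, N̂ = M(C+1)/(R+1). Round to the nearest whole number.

N ≈ 23

N̂ = 9·(12+1)/(4+1) = 9·13/5 = 117/5 ≈ 23.4 → 23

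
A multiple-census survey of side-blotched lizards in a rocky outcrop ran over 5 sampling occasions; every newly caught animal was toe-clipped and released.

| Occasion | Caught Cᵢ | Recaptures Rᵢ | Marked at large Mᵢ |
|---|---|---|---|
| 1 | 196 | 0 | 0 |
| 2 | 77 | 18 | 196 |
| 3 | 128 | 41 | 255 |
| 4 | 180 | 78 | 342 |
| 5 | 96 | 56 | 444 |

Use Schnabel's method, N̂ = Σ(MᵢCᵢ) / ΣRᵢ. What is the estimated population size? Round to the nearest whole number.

N ≈ 787

Σ MᵢCᵢ = 0·196 + 196·77 + 255·128 + 342·180 + 444·96 = 0 + 15092 + 32640 + 61560 + 42624 = 151916
Σ Rᵢ = 0 + 18 + 41 + 78 + 56 = 193
N̂ = 151916 / 193 ≈ 787.1 → 787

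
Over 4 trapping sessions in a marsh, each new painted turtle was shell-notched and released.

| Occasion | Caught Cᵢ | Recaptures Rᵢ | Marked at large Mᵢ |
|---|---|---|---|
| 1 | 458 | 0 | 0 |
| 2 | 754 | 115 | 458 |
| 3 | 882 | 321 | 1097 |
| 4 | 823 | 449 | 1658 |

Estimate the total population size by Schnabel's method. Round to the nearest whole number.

N ≈ 3025

Σ MᵢCᵢ = 0·458 + 458·754 + 1097·882 + 1658·823 = 0 + 345332 + 967554 + 1364534 = 2677420
Σ Rᵢ = 0 + 115 + 321 + 449 = 885
N̂ = 2677420 / 885 ≈ 3025.3 → 3025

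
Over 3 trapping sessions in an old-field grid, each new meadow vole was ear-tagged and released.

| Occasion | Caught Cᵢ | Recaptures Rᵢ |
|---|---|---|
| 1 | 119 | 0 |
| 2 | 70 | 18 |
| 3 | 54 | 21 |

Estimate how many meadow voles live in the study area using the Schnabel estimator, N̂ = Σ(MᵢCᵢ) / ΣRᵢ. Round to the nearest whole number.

Marked at large before each occasion: Mᵢ = Σⱼ<ᵢ (Cⱼ − Rⱼ) → M1=0, M2=119, M3=171
Σ MᵢCᵢ = 0·119 + 119·70 + 171·54 = 0 + 8330 + 9234 = 17564
Σ Rᵢ = 0 + 18 + 21 = 39
N̂ = 17564 / 39 ≈ 450.4 → 450

N ≈ 450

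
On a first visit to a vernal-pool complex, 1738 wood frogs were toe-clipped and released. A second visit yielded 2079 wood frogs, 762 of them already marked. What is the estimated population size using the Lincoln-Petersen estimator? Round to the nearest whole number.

N ≈ 4742

If marked individuals mix randomly, R/C ≈ M/N, giving N ≈ M·C/R.
N = (1738 × 2079) / 762 = 3613302 / 762 ≈ 4741.9 → 4742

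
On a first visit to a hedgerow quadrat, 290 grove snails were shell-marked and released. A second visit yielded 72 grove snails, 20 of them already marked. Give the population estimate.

N = 1044

N = (290 × 72) / 20 = 20880 / 20 = 1044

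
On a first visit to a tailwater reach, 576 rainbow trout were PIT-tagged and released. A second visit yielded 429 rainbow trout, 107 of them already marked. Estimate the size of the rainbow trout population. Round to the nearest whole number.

N ≈ 2309

The marked fraction in the recapture sample should equal the marked fraction in the population: 107/429 = 576/N.
N = (576 × 429) / 107 = 247104 / 107 ≈ 2309.4 → 2309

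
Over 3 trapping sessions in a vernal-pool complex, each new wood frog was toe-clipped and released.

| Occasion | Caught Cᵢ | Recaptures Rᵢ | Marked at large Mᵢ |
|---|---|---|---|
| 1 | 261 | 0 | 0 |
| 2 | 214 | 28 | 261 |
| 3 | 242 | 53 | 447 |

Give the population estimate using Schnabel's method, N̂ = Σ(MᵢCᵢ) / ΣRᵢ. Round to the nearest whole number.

Σ MᵢCᵢ = 0·261 + 261·214 + 447·242 = 0 + 55854 + 108174 = 164028
Σ Rᵢ = 0 + 28 + 53 = 81
N̂ = 164028 / 81 ≈ 2025.0 → 2025

N ≈ 2025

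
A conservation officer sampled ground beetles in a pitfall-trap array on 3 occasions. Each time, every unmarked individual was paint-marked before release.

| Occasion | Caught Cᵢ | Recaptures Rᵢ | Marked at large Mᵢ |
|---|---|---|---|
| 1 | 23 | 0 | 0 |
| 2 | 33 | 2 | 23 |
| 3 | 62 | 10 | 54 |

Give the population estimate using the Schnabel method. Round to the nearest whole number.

N ≈ 342

Σ MᵢCᵢ = 0·23 + 23·33 + 54·62 = 0 + 759 + 3348 = 4107
Σ Rᵢ = 0 + 2 + 10 = 12
N̂ = 4107 / 12 ≈ 342.2 → 342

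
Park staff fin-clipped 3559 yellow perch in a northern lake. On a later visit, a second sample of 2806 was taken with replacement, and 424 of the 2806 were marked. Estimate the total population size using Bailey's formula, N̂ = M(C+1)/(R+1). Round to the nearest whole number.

N̂ = 3559·(2806+1)/(424+1) = 3559·2807/425 = 9990113/425 ≈ 23506.1 → 23506

N ≈ 23,506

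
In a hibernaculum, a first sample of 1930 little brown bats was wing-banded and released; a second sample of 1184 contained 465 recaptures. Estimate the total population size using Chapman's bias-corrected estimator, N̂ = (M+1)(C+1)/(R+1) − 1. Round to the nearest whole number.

N̂ = (1930+1)(1184+1)/(465+1) − 1 = 1931·1185/466 − 1
= 2288235/466 − 1 ≈ 4910.4 − 1 ≈ 4909.4 → 4909

N ≈ 4909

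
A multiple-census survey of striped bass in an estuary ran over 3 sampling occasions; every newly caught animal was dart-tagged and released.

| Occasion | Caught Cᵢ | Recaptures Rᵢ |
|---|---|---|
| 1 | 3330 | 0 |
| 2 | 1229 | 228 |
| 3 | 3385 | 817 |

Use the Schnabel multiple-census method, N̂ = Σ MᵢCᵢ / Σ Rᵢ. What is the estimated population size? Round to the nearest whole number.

Marked at large before each occasion: Mᵢ = Σⱼ<ᵢ (Cⱼ − Rⱼ) → M1=0, M2=3330, M3=4331
Σ MᵢCᵢ = 0·3330 + 3330·1229 + 4331·3385 = 0 + 4092570 + 14660435 = 18753005
Σ Rᵢ = 0 + 228 + 817 = 1045
N̂ = 18753005 / 1045 ≈ 17945.46 → 17945

N ≈ 17,945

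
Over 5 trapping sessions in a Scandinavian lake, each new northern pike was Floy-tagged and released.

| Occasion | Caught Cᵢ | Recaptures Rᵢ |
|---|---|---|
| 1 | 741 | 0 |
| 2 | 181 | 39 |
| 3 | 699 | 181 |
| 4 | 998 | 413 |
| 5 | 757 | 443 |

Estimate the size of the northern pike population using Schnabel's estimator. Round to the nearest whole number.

Marked at large before each occasion: Mᵢ = Σⱼ<ᵢ (Cⱼ − Rⱼ) → M1=0, M2=741, M3=883, M4=1401, M5=1986
Σ MᵢCᵢ = 0·741 + 741·181 + 883·699 + 1401·998 + 1986·757 = 0 + 134121 + 617217 + 1398198 + 1503402 = 3652938
Σ Rᵢ = 0 + 39 + 181 + 413 + 443 = 1076
N̂ = 3652938 / 1076 ≈ 3394.9 → 3395

N ≈ 3395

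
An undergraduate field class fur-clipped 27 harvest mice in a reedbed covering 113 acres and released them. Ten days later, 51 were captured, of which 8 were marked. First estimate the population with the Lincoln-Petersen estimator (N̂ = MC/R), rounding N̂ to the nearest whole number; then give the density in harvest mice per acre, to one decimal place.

N̂ = 27·51/8 = 1377/8 ≈ 172.1 → 172
Density = N̂ / area = 172 / 113 ≈ 1.52 → 1.5 per acre

density ≈ 1.5 harvest mice per acre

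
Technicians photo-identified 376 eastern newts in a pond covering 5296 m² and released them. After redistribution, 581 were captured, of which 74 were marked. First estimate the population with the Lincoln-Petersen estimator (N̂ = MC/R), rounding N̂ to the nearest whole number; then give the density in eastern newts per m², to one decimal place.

density ≈ 0.6 eastern newts per m²

N̂ = 376·581/74 = 218456/74 ≈ 2952.1 → 2952
Density = N̂ / area = 2952 / 5296 ≈ 0.56 → 0.6 per m²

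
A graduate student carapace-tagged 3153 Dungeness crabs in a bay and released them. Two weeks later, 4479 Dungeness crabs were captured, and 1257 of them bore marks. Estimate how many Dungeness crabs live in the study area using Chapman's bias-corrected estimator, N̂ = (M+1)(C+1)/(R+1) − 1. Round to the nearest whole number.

N̂ = (3153+1)(4479+1)/(1257+1) − 1 = 3154·4480/1258 − 1
= 14129920/1258 − 1 ≈ 11232.1 − 1 ≈ 11231.1 → 11231

N ≈ 11,231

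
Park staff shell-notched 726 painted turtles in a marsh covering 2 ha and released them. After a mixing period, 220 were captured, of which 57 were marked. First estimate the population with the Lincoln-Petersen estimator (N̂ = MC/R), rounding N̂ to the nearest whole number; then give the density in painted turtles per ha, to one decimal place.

density ≈ 1401.0 painted turtles per ha

N̂ = 726·220/57 = 159720/57 ≈ 2802.1 → 2802
Density = N̂ / area = 2802 / 2 = 1401.0 per ha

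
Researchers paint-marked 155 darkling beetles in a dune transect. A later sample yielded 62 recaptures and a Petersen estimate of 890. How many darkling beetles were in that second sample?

From N = M·C/R: C = N·R / M = 890·62 / 155 = 55180 / 155 = 356.

C = 356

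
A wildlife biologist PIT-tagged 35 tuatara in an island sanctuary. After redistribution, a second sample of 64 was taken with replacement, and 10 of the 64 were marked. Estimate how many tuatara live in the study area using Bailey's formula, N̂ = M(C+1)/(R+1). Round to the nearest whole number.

N ≈ 207

N̂ = 35·(64+1)/(10+1) = 35·65/11 = 2275/11 ≈ 206.8 → 207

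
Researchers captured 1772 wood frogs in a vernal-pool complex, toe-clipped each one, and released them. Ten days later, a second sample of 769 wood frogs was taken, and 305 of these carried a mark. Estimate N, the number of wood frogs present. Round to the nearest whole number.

N ≈ 4468

Lincoln-Petersen assumes M/N = R/C, so N = M·C / R.
N = (1772 × 769) / 305 = 1362668 / 305 ≈ 4467.8 → 4468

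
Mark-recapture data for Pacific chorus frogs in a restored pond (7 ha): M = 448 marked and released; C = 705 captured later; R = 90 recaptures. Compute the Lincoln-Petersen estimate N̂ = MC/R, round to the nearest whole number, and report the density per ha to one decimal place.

N̂ = 448·705/90 = 315840/90 ≈ 3509.3 → 3509
Density = N̂ / area = 3509 / 7 ≈ 501.29 → 501.3 per ha

density ≈ 501.3 Pacific chorus frogs per ha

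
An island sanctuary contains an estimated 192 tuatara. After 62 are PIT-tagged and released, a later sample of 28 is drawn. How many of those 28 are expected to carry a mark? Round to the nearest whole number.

The marked fraction of the population is 62/192, so in a sample of 28 expect C·(M/N) marked.
E[R] = 62 × 28 / 192 = 1736 / 192 ≈ 9.0 → 9

expected recaptures ≈ 9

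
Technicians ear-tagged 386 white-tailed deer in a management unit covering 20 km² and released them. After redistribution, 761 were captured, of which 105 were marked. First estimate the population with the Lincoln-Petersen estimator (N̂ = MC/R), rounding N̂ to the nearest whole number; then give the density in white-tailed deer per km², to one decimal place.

N̂ = 386·761/105 = 293746/105 ≈ 2797.6 → 2798
Density = N̂ / area = 2798 / 20 ≈ 139.90 → 139.9 per km²

density ≈ 139.9 white-tailed deer per km²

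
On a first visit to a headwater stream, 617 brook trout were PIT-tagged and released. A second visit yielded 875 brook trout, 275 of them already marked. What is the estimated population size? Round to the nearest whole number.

N ≈ 1963

Lincoln-Petersen assumes M/N = R/C, so N = M·C / R.
N = (617 × 875) / 275 = 539875 / 275 ≈ 1963.2 → 1963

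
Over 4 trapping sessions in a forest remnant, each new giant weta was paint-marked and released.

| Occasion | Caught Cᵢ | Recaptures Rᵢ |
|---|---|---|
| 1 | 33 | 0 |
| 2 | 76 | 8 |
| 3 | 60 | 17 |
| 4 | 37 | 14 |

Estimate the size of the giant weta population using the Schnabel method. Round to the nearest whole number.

N ≈ 356

Marked at large before each occasion: Mᵢ = Σⱼ<ᵢ (Cⱼ − Rⱼ) → M1=0, M2=33, M3=101, M4=144
Σ MᵢCᵢ = 0·33 + 33·76 + 101·60 + 144·37 = 0 + 2508 + 6060 + 5328 = 13896
Σ Rᵢ = 0 + 8 + 17 + 14 = 39
N̂ = 13896 / 39 ≈ 356.3 → 356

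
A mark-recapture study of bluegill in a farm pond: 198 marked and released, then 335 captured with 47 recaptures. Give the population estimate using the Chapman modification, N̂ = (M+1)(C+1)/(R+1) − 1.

N = 1392

N̂ = (198+1)(335+1)/(47+1) − 1 = 199·336/48 − 1
= 66864/48 − 1 = 1393 − 1 = 1392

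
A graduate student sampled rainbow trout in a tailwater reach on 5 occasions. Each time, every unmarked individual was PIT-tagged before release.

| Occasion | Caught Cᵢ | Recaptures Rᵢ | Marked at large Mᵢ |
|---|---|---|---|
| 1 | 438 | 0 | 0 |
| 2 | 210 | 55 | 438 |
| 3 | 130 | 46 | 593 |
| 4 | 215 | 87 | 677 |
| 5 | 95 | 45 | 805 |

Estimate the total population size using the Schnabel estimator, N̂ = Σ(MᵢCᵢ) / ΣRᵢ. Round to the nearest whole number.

Σ MᵢCᵢ = 0·438 + 438·210 + 593·130 + 677·215 + 805·95 = 0 + 91980 + 77090 + 145555 + 76475 = 391100
Σ Rᵢ = 0 + 55 + 46 + 87 + 45 = 233
N̂ = 391100 / 233 ≈ 1678.5 → 1679

N ≈ 1679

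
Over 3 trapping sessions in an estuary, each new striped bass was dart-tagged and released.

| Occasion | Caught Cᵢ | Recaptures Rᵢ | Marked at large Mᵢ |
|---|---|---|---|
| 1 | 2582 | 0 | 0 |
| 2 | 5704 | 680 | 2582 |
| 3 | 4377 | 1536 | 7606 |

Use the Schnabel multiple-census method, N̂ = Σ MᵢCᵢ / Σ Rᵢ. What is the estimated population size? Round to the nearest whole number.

N ≈ 21,669

Σ MᵢCᵢ = 0·2582 + 2582·5704 + 7606·4377 = 0 + 14727728 + 33291462 = 48019190
Σ Rᵢ = 0 + 680 + 1536 = 2216
N̂ = 48019190 / 2216 ≈ 21669.3 → 21669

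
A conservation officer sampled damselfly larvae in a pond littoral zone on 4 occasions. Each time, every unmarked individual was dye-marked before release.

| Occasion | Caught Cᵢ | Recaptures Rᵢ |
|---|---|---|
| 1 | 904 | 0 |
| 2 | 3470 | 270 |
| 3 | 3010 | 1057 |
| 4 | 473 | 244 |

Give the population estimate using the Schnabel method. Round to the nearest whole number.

Marked at large before each occasion: Mᵢ = Σⱼ<ᵢ (Cⱼ − Rⱼ) → M1=0, M2=904, M3=4104, M4=6057
Σ MᵢCᵢ = 0·904 + 904·3470 + 4104·3010 + 6057·473 = 0 + 3136880 + 12353040 + 2864961 = 18354881
Σ Rᵢ = 0 + 270 + 1057 + 244 = 1571
N̂ = 18354881 / 1571 ≈ 11683.6 → 11684

N ≈ 11,684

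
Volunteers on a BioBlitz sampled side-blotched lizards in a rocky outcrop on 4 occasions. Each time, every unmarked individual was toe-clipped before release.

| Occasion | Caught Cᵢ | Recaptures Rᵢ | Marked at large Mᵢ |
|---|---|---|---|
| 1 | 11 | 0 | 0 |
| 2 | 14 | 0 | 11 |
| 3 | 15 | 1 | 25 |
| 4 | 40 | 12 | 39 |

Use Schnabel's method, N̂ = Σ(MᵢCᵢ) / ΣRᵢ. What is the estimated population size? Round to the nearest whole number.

Σ MᵢCᵢ = 0·11 + 11·14 + 25·15 + 39·40 = 0 + 154 + 375 + 1560 = 2089
Σ Rᵢ = 0 + 0 + 1 + 12 = 13
N̂ = 2089 / 13 ≈ 160.7 → 161

N ≈ 161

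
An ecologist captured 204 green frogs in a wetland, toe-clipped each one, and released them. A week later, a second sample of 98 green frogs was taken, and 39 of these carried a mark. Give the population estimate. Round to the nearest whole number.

N = (204 × 98) / 39 = 19992 / 39 ≈ 512.6 → 513

N ≈ 513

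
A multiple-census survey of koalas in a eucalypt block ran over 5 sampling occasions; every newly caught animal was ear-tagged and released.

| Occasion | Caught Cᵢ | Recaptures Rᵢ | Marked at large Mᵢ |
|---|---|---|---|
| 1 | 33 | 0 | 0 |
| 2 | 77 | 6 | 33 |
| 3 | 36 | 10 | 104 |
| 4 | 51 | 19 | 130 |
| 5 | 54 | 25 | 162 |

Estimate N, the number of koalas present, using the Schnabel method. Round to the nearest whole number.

N ≈ 361

Σ MᵢCᵢ = 0·33 + 33·77 + 104·36 + 130·51 + 162·54 = 0 + 2541 + 3744 + 6630 + 8748 = 21663
Σ Rᵢ = 0 + 6 + 10 + 19 + 25 = 60
N̂ = 21663 / 60 ≈ 361.1 → 361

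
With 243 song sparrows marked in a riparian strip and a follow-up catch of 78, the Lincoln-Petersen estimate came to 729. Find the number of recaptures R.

From N = M·C/R: R = M·C / N = 243·78 / 729 = 18954 / 729 = 26.

R = 26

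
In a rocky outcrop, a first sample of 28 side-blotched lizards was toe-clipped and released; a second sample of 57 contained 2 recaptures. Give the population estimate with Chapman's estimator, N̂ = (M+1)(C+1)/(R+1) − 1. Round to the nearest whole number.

N̂ = (28+1)(57+1)/(2+1) − 1 = 29·58/3 − 1
= 1682/3 − 1 ≈ 560.7 − 1 ≈ 559.7 → 560

N ≈ 560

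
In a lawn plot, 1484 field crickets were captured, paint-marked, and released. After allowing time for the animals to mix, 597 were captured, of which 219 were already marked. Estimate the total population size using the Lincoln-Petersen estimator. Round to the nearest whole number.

N ≈ 4045

If marked individuals mix randomly, R/C ≈ M/N, giving N ≈ M·C/R.
N = (1484 × 597) / 219 = 885948 / 219 ≈ 4045.4 → 4045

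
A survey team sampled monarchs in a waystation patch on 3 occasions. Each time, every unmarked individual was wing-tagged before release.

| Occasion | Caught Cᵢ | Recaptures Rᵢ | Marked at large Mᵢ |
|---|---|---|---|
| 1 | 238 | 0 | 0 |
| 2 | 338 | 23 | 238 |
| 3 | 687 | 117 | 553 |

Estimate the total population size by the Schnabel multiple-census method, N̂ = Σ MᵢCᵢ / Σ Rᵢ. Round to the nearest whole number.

Σ MᵢCᵢ = 0·238 + 238·338 + 553·687 = 0 + 80444 + 379911 = 460355
Σ Rᵢ = 0 + 23 + 117 = 140
N̂ = 460355 / 140 ≈ 3288.2 → 3288

N ≈ 3288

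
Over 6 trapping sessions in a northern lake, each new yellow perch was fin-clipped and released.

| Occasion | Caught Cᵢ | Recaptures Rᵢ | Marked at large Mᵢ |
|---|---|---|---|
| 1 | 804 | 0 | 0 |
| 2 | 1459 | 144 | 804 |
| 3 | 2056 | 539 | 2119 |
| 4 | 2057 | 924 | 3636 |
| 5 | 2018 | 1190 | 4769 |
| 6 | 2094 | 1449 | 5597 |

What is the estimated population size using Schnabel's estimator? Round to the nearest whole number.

Σ MᵢCᵢ = 0·804 + 804·1459 + 2119·2056 + 3636·2057 + 4769·2018 + 5597·2094 = 0 + 1173036 + 4356664 + 7479252 + 9623842 + 11720118 = 34352912
Σ Rᵢ = 0 + 144 + 539 + 924 + 1190 + 1449 = 4246
N̂ = 34352912 / 4246 ≈ 8090.7 → 8091

N ≈ 8091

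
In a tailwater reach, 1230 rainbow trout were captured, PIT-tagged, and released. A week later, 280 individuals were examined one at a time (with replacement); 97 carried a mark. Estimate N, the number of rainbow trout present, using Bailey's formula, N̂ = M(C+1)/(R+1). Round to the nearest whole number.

N ≈ 3527

N̂ = 1230·(280+1)/(97+1) = 1230·281/98 = 345630/98 ≈ 3526.8 → 3527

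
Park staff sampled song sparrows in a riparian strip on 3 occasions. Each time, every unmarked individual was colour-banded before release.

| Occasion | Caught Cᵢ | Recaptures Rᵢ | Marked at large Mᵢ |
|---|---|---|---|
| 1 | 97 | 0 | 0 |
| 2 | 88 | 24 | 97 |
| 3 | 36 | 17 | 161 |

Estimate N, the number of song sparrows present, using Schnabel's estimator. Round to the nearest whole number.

N ≈ 350

Σ MᵢCᵢ = 0·97 + 97·88 + 161·36 = 0 + 8536 + 5796 = 14332
Σ Rᵢ = 0 + 24 + 17 = 41
N̂ = 14332 / 41 ≈ 349.6 → 350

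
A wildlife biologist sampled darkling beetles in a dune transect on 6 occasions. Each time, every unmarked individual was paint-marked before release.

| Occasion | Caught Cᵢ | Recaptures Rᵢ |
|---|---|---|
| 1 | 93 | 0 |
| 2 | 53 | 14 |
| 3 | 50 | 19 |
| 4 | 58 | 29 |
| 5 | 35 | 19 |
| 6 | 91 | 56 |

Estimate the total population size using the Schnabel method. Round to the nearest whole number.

Marked at large before each occasion: Mᵢ = Σⱼ<ᵢ (Cⱼ − Rⱼ) → M1=0, M2=93, M3=132, M4=163, M5=192, M6=208
Σ MᵢCᵢ = 0·93 + 93·53 + 132·50 + 163·58 + 192·35 + 208·91 = 0 + 4929 + 6600 + 9454 + 6720 + 18928 = 46631
Σ Rᵢ = 0 + 14 + 19 + 29 + 19 + 56 = 137
N̂ = 46631 / 137 ≈ 340.4 → 340

N ≈ 340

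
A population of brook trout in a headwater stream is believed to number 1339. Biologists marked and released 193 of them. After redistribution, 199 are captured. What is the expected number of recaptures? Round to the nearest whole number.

Expected recaptures E[R] = M·C / N.
E[R] = 193 × 199 / 1339 = 38407 / 1339 ≈ 28.7 → 29

expected recaptures ≈ 29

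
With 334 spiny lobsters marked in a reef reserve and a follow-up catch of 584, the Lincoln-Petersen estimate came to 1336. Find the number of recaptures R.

R = 146

From N = M·C/R: R = M·C / N = 334·584 / 1336 = 195056 / 1336 = 146.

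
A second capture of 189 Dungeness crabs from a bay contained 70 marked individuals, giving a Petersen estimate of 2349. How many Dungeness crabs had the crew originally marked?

M = 870

From N = M·C/R: M = N·R / C = 2349·70 / 189 = 164430 / 189 = 870.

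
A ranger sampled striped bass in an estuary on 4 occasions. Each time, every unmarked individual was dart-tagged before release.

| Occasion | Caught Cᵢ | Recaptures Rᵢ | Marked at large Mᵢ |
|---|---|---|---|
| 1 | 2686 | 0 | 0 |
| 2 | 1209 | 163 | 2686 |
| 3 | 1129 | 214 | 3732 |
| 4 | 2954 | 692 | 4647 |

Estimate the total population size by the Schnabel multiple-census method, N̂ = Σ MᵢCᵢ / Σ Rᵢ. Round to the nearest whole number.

Σ MᵢCᵢ = 0·2686 + 2686·1209 + 3732·1129 + 4647·2954 = 0 + 3247374 + 4213428 + 13727238 = 21188040
Σ Rᵢ = 0 + 163 + 214 + 692 = 1069
N̂ = 21188040 / 1069 ≈ 19820.4 → 19820

N ≈ 19,820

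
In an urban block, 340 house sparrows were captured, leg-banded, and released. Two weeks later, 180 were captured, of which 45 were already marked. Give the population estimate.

N = (340 × 180) / 45 = 61200 / 45 = 1360

N = 1360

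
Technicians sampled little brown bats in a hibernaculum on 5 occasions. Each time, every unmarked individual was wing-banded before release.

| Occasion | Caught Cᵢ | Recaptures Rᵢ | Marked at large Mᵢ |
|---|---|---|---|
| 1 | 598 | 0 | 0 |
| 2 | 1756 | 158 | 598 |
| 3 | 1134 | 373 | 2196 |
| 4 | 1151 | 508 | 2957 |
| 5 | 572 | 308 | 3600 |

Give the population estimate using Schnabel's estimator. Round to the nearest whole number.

N ≈ 6684

Σ MᵢCᵢ = 0·598 + 598·1756 + 2196·1134 + 2957·1151 + 3600·572 = 0 + 1050088 + 2490264 + 3403507 + 2059200 = 9003059
Σ Rᵢ = 0 + 158 + 373 + 508 + 308 = 1347
N̂ = 9003059 / 1347 ≈ 6683.8 → 6684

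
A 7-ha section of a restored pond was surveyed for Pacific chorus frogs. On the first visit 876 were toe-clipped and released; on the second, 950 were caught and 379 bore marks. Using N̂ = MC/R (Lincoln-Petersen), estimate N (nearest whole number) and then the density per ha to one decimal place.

N̂ = 876·950/379 = 832200/379 ≈ 2195.8 → 2196
Density = N̂ / area = 2196 / 7 ≈ 313.71 → 313.7 per ha

density ≈ 313.7 Pacific chorus frogs per ha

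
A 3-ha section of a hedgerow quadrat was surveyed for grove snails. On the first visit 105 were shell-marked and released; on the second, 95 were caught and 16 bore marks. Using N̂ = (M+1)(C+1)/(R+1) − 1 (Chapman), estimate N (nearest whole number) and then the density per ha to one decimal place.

N̂ = 106·96/17 − 1 = 10176/17 − 1 ≈ 597.6 → 598
Density = N̂ / area = 598 / 3 ≈ 199.33 → 199.3 per ha

density ≈ 199.3 grove snails per ha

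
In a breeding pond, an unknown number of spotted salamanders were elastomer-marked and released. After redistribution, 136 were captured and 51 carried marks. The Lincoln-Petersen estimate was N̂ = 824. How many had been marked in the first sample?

M = 309

From N = M·C/R: M = N·R / C = 824·51 / 136 = 42024 / 136 = 309.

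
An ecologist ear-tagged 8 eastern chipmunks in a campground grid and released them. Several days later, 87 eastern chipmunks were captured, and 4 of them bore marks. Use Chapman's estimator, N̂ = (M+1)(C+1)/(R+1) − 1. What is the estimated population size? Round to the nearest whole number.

N̂ = (8+1)(87+1)/(4+1) − 1 = 9·88/5 − 1
= 792/5 − 1 ≈ 158.4 − 1 ≈ 157.4 → 157

N ≈ 157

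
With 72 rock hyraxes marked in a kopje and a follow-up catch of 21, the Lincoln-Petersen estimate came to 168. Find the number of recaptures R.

R = 9

From N = M·C/R: R = M·C / N = 72·21 / 168 = 1512 / 168 = 9.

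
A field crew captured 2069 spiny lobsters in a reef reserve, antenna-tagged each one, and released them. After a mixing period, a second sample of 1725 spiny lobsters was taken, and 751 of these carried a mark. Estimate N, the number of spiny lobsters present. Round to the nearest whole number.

The marked fraction in the recapture sample should equal the marked fraction in the population: 751/1725 = 2069/N.
N = (2069 × 1725) / 751 = 3569025 / 751 ≈ 4752.4 → 4752

N ≈ 4752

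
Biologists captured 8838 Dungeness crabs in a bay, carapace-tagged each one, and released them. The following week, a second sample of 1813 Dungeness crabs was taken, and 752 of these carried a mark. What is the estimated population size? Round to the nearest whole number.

Lincoln-Petersen assumes M/N = R/C, so N = M·C / R.
N = (8838 × 1813) / 752 = 16023294 / 752 ≈ 21307.6 → 21308

N ≈ 21,308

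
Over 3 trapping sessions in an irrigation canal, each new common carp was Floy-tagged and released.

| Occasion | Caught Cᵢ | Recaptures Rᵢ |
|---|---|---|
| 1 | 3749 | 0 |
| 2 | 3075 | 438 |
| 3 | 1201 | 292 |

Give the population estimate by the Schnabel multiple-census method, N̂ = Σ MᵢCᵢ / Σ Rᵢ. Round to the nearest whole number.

Marked at large before each occasion: Mᵢ = Σⱼ<ᵢ (Cⱼ − Rⱼ) → M1=0, M2=3749, M3=6386
Σ MᵢCᵢ = 0·3749 + 3749·3075 + 6386·1201 = 0 + 11528175 + 7669586 = 19197761
Σ Rᵢ = 0 + 438 + 292 = 730
N̂ = 19197761 / 730 ≈ 26298.3 → 26298

N ≈ 26,298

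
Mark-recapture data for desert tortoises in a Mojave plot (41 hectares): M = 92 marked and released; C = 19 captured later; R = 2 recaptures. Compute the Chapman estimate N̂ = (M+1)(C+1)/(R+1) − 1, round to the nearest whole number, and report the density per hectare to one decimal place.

density ≈ 15.1 desert tortoises per hectare

N̂ = 93·20/3 − 1 = 1860/3 − 1 = 619
Density = N̂ / area = 619 / 41 ≈ 15.10 → 15.1 per hectare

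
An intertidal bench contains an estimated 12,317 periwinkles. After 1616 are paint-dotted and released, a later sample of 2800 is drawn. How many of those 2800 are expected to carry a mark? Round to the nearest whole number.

The marked fraction of the population is 1616/12317, so in a sample of 2800 expect C·(M/N) marked.
E[R] = 1616 × 2800 / 12317 = 4524800 / 12317 ≈ 367.4 → 367

expected recaptures ≈ 367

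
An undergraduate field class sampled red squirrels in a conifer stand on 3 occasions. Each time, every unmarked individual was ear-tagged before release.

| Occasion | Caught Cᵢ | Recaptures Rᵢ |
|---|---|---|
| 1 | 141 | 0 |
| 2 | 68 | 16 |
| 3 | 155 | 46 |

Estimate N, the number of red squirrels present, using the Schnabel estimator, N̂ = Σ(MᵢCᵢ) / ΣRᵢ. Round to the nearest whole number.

Marked at large before each occasion: Mᵢ = Σⱼ<ᵢ (Cⱼ − Rⱼ) → M1=0, M2=141, M3=193
Σ MᵢCᵢ = 0·141 + 141·68 + 193·155 = 0 + 9588 + 29915 = 39503
Σ Rᵢ = 0 + 16 + 46 = 62
N̂ = 39503 / 62 ≈ 637.1 → 637

N ≈ 637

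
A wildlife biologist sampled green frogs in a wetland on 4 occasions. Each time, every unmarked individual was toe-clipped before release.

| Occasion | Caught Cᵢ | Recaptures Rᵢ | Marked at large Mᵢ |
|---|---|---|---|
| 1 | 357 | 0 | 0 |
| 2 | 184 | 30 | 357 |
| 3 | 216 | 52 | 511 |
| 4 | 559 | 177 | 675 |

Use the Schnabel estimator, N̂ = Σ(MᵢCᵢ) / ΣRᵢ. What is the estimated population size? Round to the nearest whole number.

Σ MᵢCᵢ = 0·357 + 357·184 + 511·216 + 675·559 = 0 + 65688 + 110376 + 377325 = 553389
Σ Rᵢ = 0 + 30 + 52 + 177 = 259
N̂ = 553389 / 259 ≈ 2136.6 → 2137

N ≈ 2137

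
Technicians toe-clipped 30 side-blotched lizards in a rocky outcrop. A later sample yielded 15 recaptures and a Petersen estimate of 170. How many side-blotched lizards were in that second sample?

From N = M·C/R: C = N·R / M = 170·15 / 30 = 2550 / 30 = 85.

C = 85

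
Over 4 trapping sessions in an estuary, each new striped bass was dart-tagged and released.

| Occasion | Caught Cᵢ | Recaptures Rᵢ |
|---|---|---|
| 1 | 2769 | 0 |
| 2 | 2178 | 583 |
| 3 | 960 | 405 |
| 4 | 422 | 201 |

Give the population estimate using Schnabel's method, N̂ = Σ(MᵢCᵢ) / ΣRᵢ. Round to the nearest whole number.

Marked at large before each occasion: Mᵢ = Σⱼ<ᵢ (Cⱼ − Rⱼ) → M1=0, M2=2769, M3=4364, M4=4919
Σ MᵢCᵢ = 0·2769 + 2769·2178 + 4364·960 + 4919·422 = 0 + 6030882 + 4189440 + 2075818 = 12296140
Σ Rᵢ = 0 + 583 + 405 + 201 = 1189
N̂ = 12296140 / 1189 ≈ 10341.6 → 10342

N ≈ 10,342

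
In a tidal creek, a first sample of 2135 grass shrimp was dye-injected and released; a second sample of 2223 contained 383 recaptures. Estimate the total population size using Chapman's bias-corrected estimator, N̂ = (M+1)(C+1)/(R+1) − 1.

N = 12,370

N̂ = (2135+1)(2223+1)/(383+1) − 1 = 2136·2224/384 − 1
= 4750464/384 − 1 = 12371 − 1 = 12370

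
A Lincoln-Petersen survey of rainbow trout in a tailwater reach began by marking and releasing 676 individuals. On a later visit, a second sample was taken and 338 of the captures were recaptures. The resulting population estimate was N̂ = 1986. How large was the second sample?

C = 993

From N = M·C/R: C = N·R / M = 1986·338 / 676 = 671268 / 676 = 993.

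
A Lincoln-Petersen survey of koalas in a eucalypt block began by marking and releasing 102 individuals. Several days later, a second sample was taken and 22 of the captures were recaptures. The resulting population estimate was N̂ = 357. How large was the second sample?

C = 77

From N = M·C/R: C = N·R / M = 357·22 / 102 = 7854 / 102 = 77.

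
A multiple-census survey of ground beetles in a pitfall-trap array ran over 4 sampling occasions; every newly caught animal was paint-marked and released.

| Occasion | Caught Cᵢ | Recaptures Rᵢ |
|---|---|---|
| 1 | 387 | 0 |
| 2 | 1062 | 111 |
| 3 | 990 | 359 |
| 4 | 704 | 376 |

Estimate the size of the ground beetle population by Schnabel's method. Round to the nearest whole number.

Marked at large before each occasion: Mᵢ = Σⱼ<ᵢ (Cⱼ − Rⱼ) → M1=0, M2=387, M3=1338, M4=1969
Σ MᵢCᵢ = 0·387 + 387·1062 + 1338·990 + 1969·704 = 0 + 410994 + 1324620 + 1386176 = 3121790
Σ Rᵢ = 0 + 111 + 359 + 376 = 846
N̂ = 3121790 / 846 ≈ 3690.1 → 3690

N ≈ 3690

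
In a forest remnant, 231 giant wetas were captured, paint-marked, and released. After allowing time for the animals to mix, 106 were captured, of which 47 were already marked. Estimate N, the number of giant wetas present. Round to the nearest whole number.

N ≈ 521

The marked fraction in the recapture sample should equal the marked fraction in the population: 47/106 = 231/N.
N = (231 × 106) / 47 = 24486 / 47 ≈ 521.0 → 521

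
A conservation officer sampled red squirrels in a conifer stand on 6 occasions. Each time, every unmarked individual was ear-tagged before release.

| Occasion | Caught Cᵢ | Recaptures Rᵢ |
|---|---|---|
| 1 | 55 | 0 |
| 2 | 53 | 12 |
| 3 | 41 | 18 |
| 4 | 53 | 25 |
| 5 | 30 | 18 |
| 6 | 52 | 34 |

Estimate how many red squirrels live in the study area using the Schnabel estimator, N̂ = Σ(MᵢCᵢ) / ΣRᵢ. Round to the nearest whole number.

Marked at large before each occasion: Mᵢ = Σⱼ<ᵢ (Cⱼ − Rⱼ) → M1=0, M2=55, M3=96, M4=119, M5=147, M6=159
Σ MᵢCᵢ = 0·55 + 55·53 + 96·41 + 119·53 + 147·30 + 159·52 = 0 + 2915 + 3936 + 6307 + 4410 + 8268 = 25836
Σ Rᵢ = 0 + 12 + 18 + 25 + 18 + 34 = 107
N̂ = 25836 / 107 ≈ 241.46 → 241

N ≈ 241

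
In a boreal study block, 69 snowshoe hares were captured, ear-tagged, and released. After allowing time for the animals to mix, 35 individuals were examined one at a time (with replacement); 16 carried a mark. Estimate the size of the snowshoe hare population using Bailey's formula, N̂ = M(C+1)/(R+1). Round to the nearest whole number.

N ≈ 146

N̂ = 69·(35+1)/(16+1) = 69·36/17 = 2484/17 ≈ 146.1 → 146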